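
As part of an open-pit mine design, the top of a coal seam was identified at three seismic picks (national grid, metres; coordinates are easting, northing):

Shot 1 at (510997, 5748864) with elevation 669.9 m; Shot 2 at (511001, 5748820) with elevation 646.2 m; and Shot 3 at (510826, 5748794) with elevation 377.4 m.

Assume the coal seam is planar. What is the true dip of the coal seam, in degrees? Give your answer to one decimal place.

Let the plane be z = a·easting + b·northing + c.
Shot 2−Shot 1: 4a − 44b = −23.7;  Shot 3−Shot 1: −171a − 70b = −292.5.
Solving gives a = 1.43657, b = 0.66923.
Gradient magnitude |∇z| = √(a² + b²) = √(2.06374 + 0.44787) = 1.58481.
True dip = arctan(1.58481) = 57.7°, dipping toward WSW (azimuth ≈ 245°).

57.7°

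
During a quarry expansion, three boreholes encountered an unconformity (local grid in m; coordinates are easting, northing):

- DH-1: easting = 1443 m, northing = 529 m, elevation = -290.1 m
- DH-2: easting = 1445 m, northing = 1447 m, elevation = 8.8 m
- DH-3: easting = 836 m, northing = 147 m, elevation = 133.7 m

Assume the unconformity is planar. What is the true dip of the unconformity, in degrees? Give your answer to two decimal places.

43.89°

Two edge vectors: DH-1→DH-2 = (2, 918, 298.9), DH-1→DH-3 = (-607, -382, 423.8).
Normal n = (DH-1→DH-2) × (DH-1→DH-3) = (503228.2, -182279.9, 556462).
So ∂z/∂easting = −n_x/n_z = −0.90434 and ∂z/∂northing = −n_y/n_z = 0.32757.
Gradient magnitude |∇z| = √(a² + b²) = √(0.81782 + 0.10730) = 0.96183.
True dip = arctan(0.96183) = 43.89°, dipping toward ESE (azimuth ≈ 110°).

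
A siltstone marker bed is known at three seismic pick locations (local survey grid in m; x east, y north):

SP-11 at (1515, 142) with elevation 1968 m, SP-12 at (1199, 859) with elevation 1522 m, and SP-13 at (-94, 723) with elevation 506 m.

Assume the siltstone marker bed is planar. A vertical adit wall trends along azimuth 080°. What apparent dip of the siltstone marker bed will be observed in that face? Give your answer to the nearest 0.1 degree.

37.1°

Two edge vectors: SP-11→SP-12 = (-316, 717, -446), SP-11→SP-13 = (-1609, 581, -1462).
Normal n = (SP-11→SP-12) × (SP-11→SP-13) = (-789128, 255622, 970057).
So ∂z/∂x = −n_x/n_z = 0.81349 and ∂z/∂y = −n_y/n_z = −0.26351.
Unit vector along 080° is (sin 80°, cos 80°) = (0.9848, 0.1736).
Slope in that direction = a·(0.9848) + b·(0.1736) = 0.75537.
Apparent dip = arctan|0.75537| = 37.1° (true dip is 40.5°, so apparent ≤ true as expected).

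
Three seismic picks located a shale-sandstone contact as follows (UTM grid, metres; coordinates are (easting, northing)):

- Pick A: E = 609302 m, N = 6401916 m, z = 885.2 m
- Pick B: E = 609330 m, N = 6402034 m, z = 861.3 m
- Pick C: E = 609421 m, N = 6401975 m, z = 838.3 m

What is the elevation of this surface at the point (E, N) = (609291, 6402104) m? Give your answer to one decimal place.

Two edge vectors: Pick A→Pick B = (28, 118, -23.9), Pick A→Pick C = (119, 59, -46.9).
Normal n = (Pick A→Pick B) × (Pick A→Pick C) = (-4124.1, -1530.9, -12390).
So ∂z/∂E = −n_x/n_z = −0.332857143 and ∂z/∂N = −n_y/n_z = −0.123559322.
Intercept c from Pick A: 885.2 + 202810.52 + 791016.40 = 994712.12.
At (609291, 6402104): z = −202806.9 − 791039.6 + 994712.12 = 865.6 m.

865.6 m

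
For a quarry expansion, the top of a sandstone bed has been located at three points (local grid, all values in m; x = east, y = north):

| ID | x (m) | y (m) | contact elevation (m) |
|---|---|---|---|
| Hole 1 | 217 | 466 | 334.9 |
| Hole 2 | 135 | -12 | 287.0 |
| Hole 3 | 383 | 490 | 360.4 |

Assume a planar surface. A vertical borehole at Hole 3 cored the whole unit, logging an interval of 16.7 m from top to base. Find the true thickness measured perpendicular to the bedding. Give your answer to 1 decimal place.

Let the plane be z = a·x + b·y + c.
Hole 2−Hole 1: −82a − 478b = −47.9;  Hole 3−Hole 1: 166a + 24b = 25.5.
Solving gives a = 0.14266, b = 0.07574.
|∇z| = √(a²+b²) = 0.16152, so dip δ = arctan(0.16152) = 9.18°.
True thickness = vertical thickness × cos δ = 16.7 × cos 9.18° = 16.5 m.

16.5 m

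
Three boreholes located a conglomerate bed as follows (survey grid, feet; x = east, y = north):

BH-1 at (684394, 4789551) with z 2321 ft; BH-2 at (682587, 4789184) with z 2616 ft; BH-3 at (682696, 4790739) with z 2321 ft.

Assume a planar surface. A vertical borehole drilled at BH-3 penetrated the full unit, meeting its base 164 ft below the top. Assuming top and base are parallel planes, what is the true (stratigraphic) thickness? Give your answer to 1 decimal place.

Let the plane be z = a·x + b·y + c.
BH-2−BH-1: −1807a − 367b = 295;  BH-3−BH-1: −1698a + 1188b = 0.
Solving gives a = −0.12653, b = −0.18084.
|∇z| = √(a²+b²) = 0.22071, so dip δ = arctan(0.22071) = 12.45°.
True thickness = vertical thickness × cos δ = 164 × cos 12.45° = 160.1 ft.

160.1 ft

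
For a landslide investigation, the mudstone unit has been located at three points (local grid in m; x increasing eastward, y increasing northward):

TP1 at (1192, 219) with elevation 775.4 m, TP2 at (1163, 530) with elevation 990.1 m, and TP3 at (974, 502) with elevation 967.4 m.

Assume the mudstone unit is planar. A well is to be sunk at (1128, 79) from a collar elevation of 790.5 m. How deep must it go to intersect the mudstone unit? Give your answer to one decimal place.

113.1 m

Two edge vectors: TP1→TP2 = (-29, 311, 214.7), TP1→TP3 = (-218, 283, 192).
Normal n = (TP1→TP2) × (TP1→TP3) = (-1048.1, -41236.6, 59591).
So ∂z/∂x = −n_x/n_z = 0.017588 and ∂z/∂y = −n_y/n_z = 0.691994.
Intercept c from TP1: 775.4 − 20.97 − 151.55 = 602.89.
At (1128, 79): z_contact = 19.84 + 54.67 + 602.89 = 677.40 m.
Depth below ground = 790.5 − 677.40 = 113.1 m.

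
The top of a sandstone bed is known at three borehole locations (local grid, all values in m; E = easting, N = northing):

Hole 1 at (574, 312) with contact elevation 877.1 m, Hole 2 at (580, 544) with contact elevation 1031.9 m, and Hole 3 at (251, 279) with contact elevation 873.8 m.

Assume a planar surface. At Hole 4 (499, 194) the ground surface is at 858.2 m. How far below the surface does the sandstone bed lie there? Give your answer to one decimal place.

Let the plane be z = a·E + b·N + c.
Hole 2−Hole 1: 6a + 232b = 154.8;  Hole 3−Hole 1: −323a − 33b = −3.3.
Solving gives a = −0.05811, b = 0.66874.
Then c = 877.1 − a·574 − b·312 = 701.81.
At (499, 194): z_contact = −29.00 + 129.74 + 701.81 = 802.55 m.
Depth below ground = 858.2 − 802.55 = 55.7 m.

55.7 m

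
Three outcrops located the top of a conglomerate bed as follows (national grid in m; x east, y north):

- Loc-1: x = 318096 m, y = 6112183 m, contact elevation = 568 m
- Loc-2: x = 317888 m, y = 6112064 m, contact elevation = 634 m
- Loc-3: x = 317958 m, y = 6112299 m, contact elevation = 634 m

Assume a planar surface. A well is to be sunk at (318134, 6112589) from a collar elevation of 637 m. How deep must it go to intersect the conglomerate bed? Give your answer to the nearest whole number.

Let the plane be z = a·x + b·y + c.
Loc-2−Loc-1: −208a − 119b = 66;  Loc-3−Loc-1: −138a + 116b = 66.
Solving gives a = −0.38249075, b = 0.11393342.
Then c = 568 − a·318096 − b·6112183 = −574145.11.
At (318134, 6112589): z_contact = −121683.3 + 696428.1 − 574145.11 = 599.7 m.
Depth below ground = 637 − 599.7 = 37 m.

37 m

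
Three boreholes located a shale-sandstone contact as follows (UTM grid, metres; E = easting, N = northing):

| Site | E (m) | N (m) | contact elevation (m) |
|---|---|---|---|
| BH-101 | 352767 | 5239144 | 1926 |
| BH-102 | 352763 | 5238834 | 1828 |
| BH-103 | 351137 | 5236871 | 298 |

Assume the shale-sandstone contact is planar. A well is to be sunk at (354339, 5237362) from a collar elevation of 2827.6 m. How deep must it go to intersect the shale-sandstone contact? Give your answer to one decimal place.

Let the plane be z = a·E + b·N + c.
BH-102−BH-101: −4a − 310b = −98;  BH-103−BH-101: −1630a − 2273b = −1628.
Solving gives a = 0.568160933, b = 0.308797923.
Then c = 1926 − a·352767 − b·5239144 = −1816339.22.
At (354339, 5237362): z_contact = 201321.58 + 1617286.51 − 1816339.22 = 2268.87 m.
Depth below ground = 2827.6 − 2268.87 = 558.7 m.

558.7 m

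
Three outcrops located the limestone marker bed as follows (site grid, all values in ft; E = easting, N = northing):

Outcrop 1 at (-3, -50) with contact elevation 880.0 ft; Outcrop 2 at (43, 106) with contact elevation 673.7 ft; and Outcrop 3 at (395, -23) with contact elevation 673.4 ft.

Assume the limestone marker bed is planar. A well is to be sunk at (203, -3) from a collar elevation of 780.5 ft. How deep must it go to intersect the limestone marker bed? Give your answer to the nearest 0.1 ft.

46.8 ft

Let the plane be z = a·E + b·N + c.
Outcrop 2−Outcrop 1: 46a + 156b = −206.3;  Outcrop 3−Outcrop 1: 398a + 27b = −206.6.
Solving gives a = −0.43815, b = −1.19324.
Then c = 880 − a·-3 − b·-50 = 819.02.
At (203, -3): z_contact = −88.94 + 3.58 + 819.02 = 733.66 ft.
Depth below ground = 780.5 − 733.66 = 46.8 ft.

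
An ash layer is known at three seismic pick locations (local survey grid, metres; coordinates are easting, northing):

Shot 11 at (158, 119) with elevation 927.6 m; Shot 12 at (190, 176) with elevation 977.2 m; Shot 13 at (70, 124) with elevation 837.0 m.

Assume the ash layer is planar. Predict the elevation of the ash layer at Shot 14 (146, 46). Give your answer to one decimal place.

Two edge vectors: Shot 11→Shot 12 = (32, 57, 49.6), Shot 11→Shot 13 = (-88, 5, -90.6).
Normal n = (Shot 11→Shot 12) × (Shot 11→Shot 13) = (-5412.2, -1465.6, 5176).
So ∂z/∂easting = −n_x/n_z = 1.04563 and ∂z/∂northing = −n_y/n_z = 0.28315.
Intercept c from Shot 11: 927.6 − 165.21 − 33.70 = 728.69.
At (146, 46): z = 152.7 + 13.0 + 728.69 = 894.4 m.

894.4 m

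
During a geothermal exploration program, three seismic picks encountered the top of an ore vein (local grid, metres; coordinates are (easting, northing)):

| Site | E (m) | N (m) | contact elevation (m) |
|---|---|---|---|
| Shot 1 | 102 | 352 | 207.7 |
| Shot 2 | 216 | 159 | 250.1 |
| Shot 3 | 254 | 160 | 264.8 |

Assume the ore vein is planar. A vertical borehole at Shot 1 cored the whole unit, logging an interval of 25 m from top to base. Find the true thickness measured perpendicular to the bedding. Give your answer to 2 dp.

Two edge vectors: Shot 1→Shot 2 = (114, -193, 42.4), Shot 1→Shot 3 = (152, -192, 57.1).
Normal n = (Shot 1→Shot 2) × (Shot 1→Shot 3) = (-2879.5, -64.6, 7448).
So ∂z/∂E = −n_x/n_z = 0.38661 and ∂z/∂N = −n_y/n_z = 0.00867.
|∇z| = √(a²+b²) = 0.38671, so dip δ = arctan(0.38671) = 21.14°.
True thickness = vertical thickness × cos δ = 25 × cos 21.14° = 23.32 m.

23.32 m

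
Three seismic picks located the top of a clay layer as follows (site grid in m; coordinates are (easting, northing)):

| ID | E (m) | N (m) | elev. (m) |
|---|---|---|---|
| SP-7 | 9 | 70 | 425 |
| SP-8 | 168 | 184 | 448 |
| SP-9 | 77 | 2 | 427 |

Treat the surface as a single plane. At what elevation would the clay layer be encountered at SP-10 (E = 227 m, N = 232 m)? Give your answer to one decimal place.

Let the plane be z = a·E + b·N + c.
SP-8−SP-7: 159a + 114b = 23;  SP-9−SP-7: 68a − 68b = 2.
Solving gives a = 0.09653, b = 0.06712.
Then c = 425 − a·9 − b·70 = 419.43.
At (227, 232): z = 21.9 + 15.6 + 419.43 = 456.9 m.

456.9 m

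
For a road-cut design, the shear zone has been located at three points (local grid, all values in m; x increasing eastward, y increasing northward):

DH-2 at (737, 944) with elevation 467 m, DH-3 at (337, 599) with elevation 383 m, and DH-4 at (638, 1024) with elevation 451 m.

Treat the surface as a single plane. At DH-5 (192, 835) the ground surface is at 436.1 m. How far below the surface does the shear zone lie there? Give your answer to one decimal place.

Two edge vectors: DH-2→DH-3 = (-400, -345, -84), DH-2→DH-4 = (-99, 80, -16).
Normal n = (DH-2→DH-3) × (DH-2→DH-4) = (12240, 1916, -66155).
So ∂z/∂x = −n_x/n_z = 0.185020 and ∂z/∂y = −n_y/n_z = 0.028962.
Intercept c from DH-2: 467 − 136.36 − 27.34 = 303.30.
At (192, 835): z_contact = 35.52 + 24.18 + 303.30 = 363.01 m.
Depth below ground = 436.1 − 363.01 = 73.1 m.

73.1 m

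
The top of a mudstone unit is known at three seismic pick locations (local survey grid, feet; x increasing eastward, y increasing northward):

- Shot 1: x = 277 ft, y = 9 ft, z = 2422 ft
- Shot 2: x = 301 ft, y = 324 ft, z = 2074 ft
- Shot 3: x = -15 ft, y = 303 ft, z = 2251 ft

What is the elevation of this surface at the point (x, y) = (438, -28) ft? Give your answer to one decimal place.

2382.7 ft

Let the plane be z = a·x + b·y + c.
Shot 2−Shot 1: 24a + 315b = −348;  Shot 3−Shot 1: −292a + 294b = −171.
Solving gives a = −0.48919, b = −1.06749.
Then c = 2422 − a·277 − b·9 = 2567.11.
At (438, -28): z = −214.3 + 29.9 + 2567.11 = 2382.7 ft.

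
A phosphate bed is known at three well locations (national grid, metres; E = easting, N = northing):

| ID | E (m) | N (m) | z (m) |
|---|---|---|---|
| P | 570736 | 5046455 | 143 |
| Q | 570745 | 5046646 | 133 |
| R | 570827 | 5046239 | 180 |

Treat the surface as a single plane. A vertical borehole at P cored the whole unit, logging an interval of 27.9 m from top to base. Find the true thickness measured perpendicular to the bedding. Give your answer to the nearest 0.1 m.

Two edge vectors: P→Q = (9, 191, -10), P→R = (91, -216, 37).
Normal n = (P→Q) × (P→R) = (4907, -1243, -19325).
So ∂z/∂E = −n_x/n_z = 0.25392 and ∂z/∂N = −n_y/n_z = −0.06432.
|∇z| = √(a²+b²) = 0.26194, so dip δ = arctan(0.26194) = 14.68°.
True thickness = vertical thickness × cos δ = 27.9 × cos 14.68° = 27.0 m.

27.0 m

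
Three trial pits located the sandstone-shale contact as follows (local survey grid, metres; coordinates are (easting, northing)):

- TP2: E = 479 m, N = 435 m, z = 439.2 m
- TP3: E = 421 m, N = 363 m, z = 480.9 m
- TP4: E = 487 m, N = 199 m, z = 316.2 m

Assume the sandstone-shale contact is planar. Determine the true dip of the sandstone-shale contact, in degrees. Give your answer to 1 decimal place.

Two edge vectors: TP2→TP3 = (-58, -72, 41.7), TP2→TP4 = (8, -236, -123).
Normal n = (TP2→TP3) × (TP2→TP4) = (18697.2, -6800.4, 14264).
So ∂z/∂E = −n_x/n_z = −1.31080 and ∂z/∂N = −n_y/n_z = 0.47675.
Gradient magnitude |∇z| = √(a² + b²) = √(1.71819 + 0.22729) = 1.39480.
True dip = arctan(1.39480) = 54.4°, dipping toward ESE (azimuth ≈ 110°).

54.4°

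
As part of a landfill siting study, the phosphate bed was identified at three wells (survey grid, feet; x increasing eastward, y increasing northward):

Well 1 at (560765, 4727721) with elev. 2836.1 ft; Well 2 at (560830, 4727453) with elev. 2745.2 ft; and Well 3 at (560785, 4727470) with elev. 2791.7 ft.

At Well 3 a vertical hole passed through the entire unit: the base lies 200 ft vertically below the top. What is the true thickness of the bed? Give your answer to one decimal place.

141.3 ft

Let the plane be z = a·x + b·y + c.
Well 2−Well 1: 65a − 268b = −90.9;  Well 3−Well 1: 20a − 251b = −44.4.
Solving gives a = −0.99650, b = 0.09749.
|∇z| = √(a²+b²) = 1.00126, so dip δ = arctan(1.00126) = 45.04°.
True thickness = vertical thickness × cos δ = 200 × cos 45.04° = 141.3 ft.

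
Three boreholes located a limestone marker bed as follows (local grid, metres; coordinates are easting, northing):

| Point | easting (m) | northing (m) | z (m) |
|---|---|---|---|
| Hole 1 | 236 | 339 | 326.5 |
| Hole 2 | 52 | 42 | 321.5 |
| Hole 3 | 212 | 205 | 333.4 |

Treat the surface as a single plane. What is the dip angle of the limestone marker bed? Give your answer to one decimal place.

Let the plane be z = a·easting + b·northing + c.
Hole 2−Hole 1: −184a − 297b = −5;  Hole 3−Hole 1: −24a − 134b = 6.9.
Solving gives a = 0.15514, b = −0.07928.
Gradient magnitude |∇z| = √(a² + b²) = √(0.02407 + 0.00629) = 0.17422.
True dip = arctan(0.17422) = 9.9°, dipping toward WNW (azimuth ≈ 297°).

9.9°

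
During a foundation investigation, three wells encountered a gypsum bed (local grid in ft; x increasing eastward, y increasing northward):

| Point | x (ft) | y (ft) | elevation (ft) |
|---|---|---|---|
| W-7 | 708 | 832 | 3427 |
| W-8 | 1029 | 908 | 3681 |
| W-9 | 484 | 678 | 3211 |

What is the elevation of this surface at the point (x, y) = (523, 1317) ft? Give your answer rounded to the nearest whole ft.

3484 ft

Two edge vectors: W-7→W-8 = (321, 76, 254), W-7→W-9 = (-224, -154, -216).
Normal n = (W-7→W-8) × (W-7→W-9) = (22700, 12440, -32410).
So ∂z/∂x = −n_x/n_z = 0.70040 and ∂z/∂y = −n_y/n_z = 0.38383.
Intercept c from W-7: 3427 − 495.88 − 319.35 = 2611.77.
At (523, 1317): z = 366.3 + 505.5 + 2611.77 = 3483.6 ft.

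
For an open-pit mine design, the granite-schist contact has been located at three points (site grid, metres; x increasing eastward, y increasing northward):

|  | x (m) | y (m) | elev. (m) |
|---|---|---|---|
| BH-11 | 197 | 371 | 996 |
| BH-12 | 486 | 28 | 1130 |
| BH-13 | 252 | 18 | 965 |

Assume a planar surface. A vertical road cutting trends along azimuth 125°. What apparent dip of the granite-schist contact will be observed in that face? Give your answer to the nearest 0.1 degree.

24.6°

Let the plane be z = a·x + b·y + c.
BH-12−BH-11: 289a − 343b = 134;  BH-13−BH-11: 55a − 353b = −31.
Solving gives a = 0.69674, b = 0.19638.
Unit vector along 125° is (sin 125°, cos 125°) = (0.8192, -0.5736).
Slope in that direction = a·(0.8192) + b·(-0.5736) = 0.45810.
Apparent dip = arctan|0.45810| = 24.6° (true dip is 35.9°, so apparent ≤ true as expected).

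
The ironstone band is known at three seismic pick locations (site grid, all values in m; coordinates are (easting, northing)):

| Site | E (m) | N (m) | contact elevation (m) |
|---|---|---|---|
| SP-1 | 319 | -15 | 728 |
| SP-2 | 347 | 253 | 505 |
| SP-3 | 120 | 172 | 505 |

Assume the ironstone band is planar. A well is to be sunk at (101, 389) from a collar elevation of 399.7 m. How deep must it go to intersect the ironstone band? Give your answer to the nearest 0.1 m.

88.1 m

Let the plane be z = a·E + b·N + c.
SP-2−SP-1: 28a + 268b = −223;  SP-3−SP-1: −199a + 187b = −223.
Solving gives a = 0.30841, b = −0.86431.
Then c = 728 − a·319 − b·-15 = 616.65.
At (101, 389): z_contact = 31.15 − 336.22 + 616.65 = 311.58 m.
Depth below ground = 399.7 − 311.58 = 88.1 m.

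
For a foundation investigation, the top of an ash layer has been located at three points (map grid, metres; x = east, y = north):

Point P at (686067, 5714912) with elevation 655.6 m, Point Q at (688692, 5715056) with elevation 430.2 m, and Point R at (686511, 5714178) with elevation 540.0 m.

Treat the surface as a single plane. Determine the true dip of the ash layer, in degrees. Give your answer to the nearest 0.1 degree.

Two edge vectors: Point P→Point Q = (2625, 144, -225.4), Point P→Point R = (444, -734, -115.6).
Normal n = (Point P→Point Q) × (Point P→Point R) = (-182090, 203372.4, -1990686).
So ∂z/∂x = −n_x/n_z = −0.09147 and ∂z/∂y = −n_y/n_z = 0.10216.
Gradient magnitude |∇z| = √(a² + b²) = √(0.00837 + 0.01044) = 0.13713.
True dip = arctan(0.13713) = 7.8°, dipping toward SE (azimuth ≈ 138°).

7.8°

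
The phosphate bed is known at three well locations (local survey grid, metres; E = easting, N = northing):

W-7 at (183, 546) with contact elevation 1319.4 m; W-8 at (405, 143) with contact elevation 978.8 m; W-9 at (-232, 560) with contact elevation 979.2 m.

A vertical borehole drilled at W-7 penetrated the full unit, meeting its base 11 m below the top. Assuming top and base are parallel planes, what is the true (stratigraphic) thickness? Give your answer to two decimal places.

Let the plane be z = a·E + b·N + c.
W-8−W-7: 222a − 403b = −340.6;  W-9−W-7: −415a + 14b = −340.2.
Solving gives a = 0.86433, b = 1.32130.
|∇z| = √(a²+b²) = 1.57889, so dip δ = arctan(1.57889) = 57.65°.
True thickness = vertical thickness × cos δ = 11 × cos 57.65° = 5.89 m.

5.89 m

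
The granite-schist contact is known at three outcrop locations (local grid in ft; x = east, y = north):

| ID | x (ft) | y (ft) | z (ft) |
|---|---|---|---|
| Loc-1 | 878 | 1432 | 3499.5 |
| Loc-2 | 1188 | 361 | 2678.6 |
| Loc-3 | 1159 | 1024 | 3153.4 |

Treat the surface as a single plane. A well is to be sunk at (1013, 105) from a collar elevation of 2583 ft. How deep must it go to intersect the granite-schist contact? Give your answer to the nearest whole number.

Let the plane be z = a·x + b·y + c.
Loc-2−Loc-1: 310a − 1071b = −820.9;  Loc-3−Loc-1: 281a − 408b = −346.1.
Solving gives a = −0.20488, b = 0.70718.
Then c = 3499.5 − a·878 − b·1432 = 2666.71.
At (1013, 105): z_contact = −207.5 + 74.3 + 2666.71 = 2533.4 ft.
Depth below ground = 2583 − 2533.4 = 50 ft.

50 ft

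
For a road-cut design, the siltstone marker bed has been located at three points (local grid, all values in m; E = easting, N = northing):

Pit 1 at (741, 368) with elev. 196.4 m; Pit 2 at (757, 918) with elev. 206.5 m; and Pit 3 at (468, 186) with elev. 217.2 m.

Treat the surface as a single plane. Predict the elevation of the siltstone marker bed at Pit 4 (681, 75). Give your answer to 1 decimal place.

195.7 m

Let the plane be z = a·E + b·N + c.
Pit 2−Pit 1: 16a + 550b = 10.1;  Pit 3−Pit 1: −273a − 182b = 20.8.
Solving gives a = −0.09018, b = 0.02099.
Then c = 196.4 − a·741 − b·368 = 255.50.
At (681, 75): z = −61.4 + 1.6 + 255.50 = 195.7 m.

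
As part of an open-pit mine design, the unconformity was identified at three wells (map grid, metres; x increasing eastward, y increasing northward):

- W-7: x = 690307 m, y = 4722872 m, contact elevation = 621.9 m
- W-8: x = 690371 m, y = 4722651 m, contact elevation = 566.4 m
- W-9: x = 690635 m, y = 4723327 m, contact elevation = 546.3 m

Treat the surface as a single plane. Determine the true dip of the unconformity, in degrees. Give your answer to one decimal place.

Let the plane be z = a·x + b·y + c.
W-8−W-7: 64a − 221b = −55.5;  W-9−W-7: 328a + 455b = −75.6.
Solving gives a = −0.41296, b = 0.13154.
Gradient magnitude |∇z| = √(a² + b²) = √(0.17054 + 0.01730) = 0.43340.
True dip = arctan(0.43340) = 23.4°, dipping toward ESE (azimuth ≈ 108°).

23.4°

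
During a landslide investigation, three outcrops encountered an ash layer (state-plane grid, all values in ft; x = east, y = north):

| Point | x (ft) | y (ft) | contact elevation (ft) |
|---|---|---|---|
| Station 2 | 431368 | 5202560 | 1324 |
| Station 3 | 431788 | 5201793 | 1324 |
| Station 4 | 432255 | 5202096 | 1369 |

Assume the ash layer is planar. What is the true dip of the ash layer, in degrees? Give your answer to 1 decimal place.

4.6°

Two edge vectors: Station 2→Station 3 = (420, -767, 0), Station 2→Station 4 = (887, -464, 45).
Normal n = (Station 2→Station 3) × (Station 2→Station 4) = (-34515, -18900, 485449).
So ∂z/∂x = −n_x/n_z = 0.07110 and ∂z/∂y = −n_y/n_z = 0.03893.
Gradient magnitude |∇z| = √(a² + b²) = √(0.00506 + 0.00152) = 0.08106.
True dip = arctan(0.08106) = 4.6°, dipping toward WSW (azimuth ≈ 241°).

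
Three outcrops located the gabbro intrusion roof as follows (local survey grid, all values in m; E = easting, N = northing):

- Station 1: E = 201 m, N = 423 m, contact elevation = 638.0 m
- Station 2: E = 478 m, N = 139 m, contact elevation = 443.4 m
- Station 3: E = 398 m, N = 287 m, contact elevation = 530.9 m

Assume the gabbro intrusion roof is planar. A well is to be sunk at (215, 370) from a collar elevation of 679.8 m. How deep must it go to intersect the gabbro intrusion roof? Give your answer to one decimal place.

70.0 m

Let the plane be z = a·E + b·N + c.
Station 2−Station 1: 277a − 284b = −194.6;  Station 3−Station 1: 197a − 136b = −107.1.
Solving gives a = −0.21617, b = 0.47437.
Then c = 638 − a·201 − b·423 = 480.79.
At (215, 370): z_contact = −46.48 + 175.52 + 480.79 = 609.83 m.
Depth below ground = 679.8 − 609.83 = 70.0 m.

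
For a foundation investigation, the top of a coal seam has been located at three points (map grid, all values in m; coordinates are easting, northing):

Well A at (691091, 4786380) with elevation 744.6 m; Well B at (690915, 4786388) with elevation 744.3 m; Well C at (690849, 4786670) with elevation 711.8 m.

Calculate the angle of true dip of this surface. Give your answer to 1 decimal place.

6.6°

Let the plane be z = a·easting + b·northing + c.
Well B−Well A: −176a + 8b = −0.3;  Well C−Well A: −242a + 290b = −32.8.
Solving gives a = −0.00357, b = −0.11608.
Gradient magnitude |∇z| = √(a² + b²) = √(0.00001 + 0.01348) = 0.11614.
True dip = arctan(0.11614) = 6.6°, dipping toward N (azimuth ≈ 002°).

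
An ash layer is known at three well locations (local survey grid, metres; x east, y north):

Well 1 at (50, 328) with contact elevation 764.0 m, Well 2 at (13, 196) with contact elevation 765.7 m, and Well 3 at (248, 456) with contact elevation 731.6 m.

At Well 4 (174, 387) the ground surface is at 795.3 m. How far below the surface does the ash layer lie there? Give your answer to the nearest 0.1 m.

Let the plane be z = a·x + b·y + c.
Well 2−Well 1: −37a − 132b = 1.7;  Well 3−Well 1: 198a + 128b = −32.4.
Solving gives a = −0.18968, b = 0.04029.
Then c = 764 − a·50 − b·328 = 760.27.
At (174, 387): z_contact = −33.00 + 15.59 + 760.27 = 742.86 m.
Depth below ground = 795.3 − 742.86 = 52.4 m.

52.4 m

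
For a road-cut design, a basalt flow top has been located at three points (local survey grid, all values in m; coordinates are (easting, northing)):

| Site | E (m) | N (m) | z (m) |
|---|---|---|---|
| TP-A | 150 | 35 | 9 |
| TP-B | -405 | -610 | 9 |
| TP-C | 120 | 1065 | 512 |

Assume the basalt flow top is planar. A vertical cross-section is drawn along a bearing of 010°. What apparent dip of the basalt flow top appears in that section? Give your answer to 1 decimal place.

20.3°

Two edge vectors: TP-A→TP-B = (-555, -645, 0), TP-A→TP-C = (-30, 1030, 503).
Normal n = (TP-A→TP-B) × (TP-A→TP-C) = (-324435, 279165, -591000).
So ∂z/∂E = −n_x/n_z = −0.54896 and ∂z/∂N = −n_y/n_z = 0.47236.
Unit vector along 010° is (sin 10°, cos 10°) = (0.1736, 0.9848).
Slope in that direction = a·(0.1736) + b·(0.9848) = 0.36986.
Apparent dip = arctan|0.36986| = 20.3° (true dip is 35.9°, so apparent ≤ true as expected).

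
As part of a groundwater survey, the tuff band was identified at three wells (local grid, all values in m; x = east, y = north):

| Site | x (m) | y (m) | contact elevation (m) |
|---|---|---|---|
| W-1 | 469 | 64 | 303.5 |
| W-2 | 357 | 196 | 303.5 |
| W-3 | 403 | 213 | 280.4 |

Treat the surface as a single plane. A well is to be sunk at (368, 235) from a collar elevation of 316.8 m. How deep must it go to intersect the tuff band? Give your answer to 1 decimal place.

Two edge vectors: W-1→W-2 = (-112, 132, 0), W-1→W-3 = (-66, 149, -23.1).
Normal n = (W-1→W-2) × (W-1→W-3) = (-3049.2, -2587.2, -7976).
So ∂z/∂x = −n_x/n_z = −0.38230 and ∂z/∂y = −n_y/n_z = −0.32437.
Intercept c from W-1: 303.5 + 179.30 + 20.76 = 503.56.
At (368, 235): z_contact = −140.69 − 76.23 + 503.56 = 286.64 m.
Depth below ground = 316.8 − 286.64 = 30.2 m.

30.2 m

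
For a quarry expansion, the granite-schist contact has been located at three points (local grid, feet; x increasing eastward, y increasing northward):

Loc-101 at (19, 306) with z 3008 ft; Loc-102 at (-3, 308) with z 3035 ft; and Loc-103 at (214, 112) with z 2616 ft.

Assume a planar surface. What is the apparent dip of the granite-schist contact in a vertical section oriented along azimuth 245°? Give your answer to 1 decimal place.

Two edge vectors: Loc-101→Loc-102 = (-22, 2, 27), Loc-101→Loc-103 = (195, -194, -392).
Normal n = (Loc-101→Loc-102) × (Loc-101→Loc-103) = (4454, -3359, 3878).
So ∂z/∂x = −n_x/n_z = −1.14853 and ∂z/∂y = −n_y/n_z = 0.86617.
Unit vector along 245° is (sin 245°, cos 245°) = (-0.9063, -0.4226).
Slope in that direction = a·(-0.9063) + b·(-0.4226) = 0.67486.
Apparent dip = arctan|0.67486| = 34.0° (true dip is 55.2°, so apparent ≤ true as expected).

34.0°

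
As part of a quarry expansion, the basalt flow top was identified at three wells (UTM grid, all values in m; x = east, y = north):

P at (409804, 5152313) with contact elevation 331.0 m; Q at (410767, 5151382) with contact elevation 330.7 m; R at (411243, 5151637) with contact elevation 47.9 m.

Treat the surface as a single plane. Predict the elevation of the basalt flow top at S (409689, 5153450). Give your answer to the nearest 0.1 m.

-74.4 m

Two edge vectors: P→Q = (963, -931, -0.3), P→R = (1439, -676, -283.1).
Normal n = (P→Q) × (P→R) = (263363.3, 272193.6, 688721).
So ∂z/∂x = −n_x/n_z = −0.382394758 and ∂z/∂y = −n_y/n_z = −0.395216060.
Intercept c from P: 331 + 156706.90 + 2036276.84 = 2193314.74.
At (409689, 5153450): z = −156662.9 − 2036726.2 + 2193314.74 = -74.4 m.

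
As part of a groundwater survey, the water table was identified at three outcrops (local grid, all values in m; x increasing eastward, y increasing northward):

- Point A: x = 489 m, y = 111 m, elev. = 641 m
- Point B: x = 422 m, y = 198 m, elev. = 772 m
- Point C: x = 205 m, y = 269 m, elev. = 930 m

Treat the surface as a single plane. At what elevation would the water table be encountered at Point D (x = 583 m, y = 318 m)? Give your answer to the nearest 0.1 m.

Two edge vectors: Point A→Point B = (-67, 87, 131), Point A→Point C = (-284, 158, 289).
Normal n = (Point A→Point B) × (Point A→Point C) = (4445, -17841, 14122).
So ∂z/∂x = −n_x/n_z = −0.31476 and ∂z/∂y = −n_y/n_z = 1.26335.
Intercept c from Point A: 641 + 153.92 − 140.23 = 654.68.
At (583, 318): z = −183.5 + 401.7 + 654.68 = 872.9 m.

872.9 m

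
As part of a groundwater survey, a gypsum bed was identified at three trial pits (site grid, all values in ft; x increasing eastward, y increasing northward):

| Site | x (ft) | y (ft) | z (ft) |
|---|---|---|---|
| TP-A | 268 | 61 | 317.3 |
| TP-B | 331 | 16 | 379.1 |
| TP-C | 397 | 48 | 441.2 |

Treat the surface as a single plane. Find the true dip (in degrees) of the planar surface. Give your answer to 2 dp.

43.76°

Two edge vectors: TP-A→TP-B = (63, -45, 61.8), TP-A→TP-C = (129, -13, 123.9).
Normal n = (TP-A→TP-B) × (TP-A→TP-C) = (-4772.1, 166.5, 4986).
So ∂z/∂x = −n_x/n_z = 0.95710 and ∂z/∂y = −n_y/n_z = −0.03339.
Gradient magnitude |∇z| = √(a² + b²) = √(0.91604 + 0.00112) = 0.95768.
True dip = arctan(0.95768) = 43.76°, dipping toward W (azimuth ≈ 272°).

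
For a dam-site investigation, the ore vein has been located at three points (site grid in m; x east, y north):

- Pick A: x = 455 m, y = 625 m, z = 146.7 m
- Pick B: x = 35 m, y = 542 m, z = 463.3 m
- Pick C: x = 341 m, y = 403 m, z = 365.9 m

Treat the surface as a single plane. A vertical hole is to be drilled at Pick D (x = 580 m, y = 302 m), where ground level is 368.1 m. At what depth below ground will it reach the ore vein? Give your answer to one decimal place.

Let the plane be z = a·x + b·y + c.
Pick B−Pick A: −420a − 83b = 316.6;  Pick C−Pick A: −114a − 222b = 219.2.
Solving gives a = −0.62178, b = −0.66809.
Then c = 146.7 − a·455 − b·625 = 847.17.
At (580, 302): z_contact = −360.63 − 201.76 + 847.17 = 284.77 m.
Depth below ground = 368.1 − 284.77 = 83.3 m.

83.3 m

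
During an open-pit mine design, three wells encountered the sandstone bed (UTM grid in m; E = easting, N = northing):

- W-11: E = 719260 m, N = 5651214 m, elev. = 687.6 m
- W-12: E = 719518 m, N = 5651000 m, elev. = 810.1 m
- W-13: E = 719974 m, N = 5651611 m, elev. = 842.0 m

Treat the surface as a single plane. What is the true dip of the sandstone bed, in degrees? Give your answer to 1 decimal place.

20.3°

Two edge vectors: W-11→W-12 = (258, -214, 122.5), W-11→W-13 = (714, 397, 154.4).
Normal n = (W-11→W-12) × (W-11→W-13) = (-81674.1, 47629.8, 255222).
So ∂z/∂E = −n_x/n_z = 0.32001 and ∂z/∂N = −n_y/n_z = −0.18662.
Gradient magnitude |∇z| = √(a² + b²) = √(0.10241 + 0.03483) = 0.37045.
True dip = arctan(0.37045) = 20.3°, dipping toward WNW (azimuth ≈ 300°).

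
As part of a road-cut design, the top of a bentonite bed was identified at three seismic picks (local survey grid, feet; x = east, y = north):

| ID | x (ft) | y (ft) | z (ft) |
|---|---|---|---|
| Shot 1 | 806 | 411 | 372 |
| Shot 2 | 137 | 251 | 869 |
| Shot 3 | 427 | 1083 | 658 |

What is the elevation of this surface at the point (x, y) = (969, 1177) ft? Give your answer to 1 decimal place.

Let the plane be z = a·x + b·y + c.
Shot 2−Shot 1: −669a − 160b = 497;  Shot 3−Shot 1: −379a + 672b = 286.
Solving gives a = −0.744293, b = 0.005823.
Then c = 372 − a·806 − b·411 = 969.51.
At (969, 1177): z = −721.2 + 6.9 + 969.51 = 255.1 ft.

255.1 ft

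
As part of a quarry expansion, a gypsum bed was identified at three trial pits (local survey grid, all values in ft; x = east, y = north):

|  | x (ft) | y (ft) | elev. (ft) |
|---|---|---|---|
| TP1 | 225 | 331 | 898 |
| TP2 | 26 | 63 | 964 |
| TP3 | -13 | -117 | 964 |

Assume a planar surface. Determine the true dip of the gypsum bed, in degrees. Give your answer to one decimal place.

25.6°

Let the plane be z = a·x + b·y + c.
TP2−TP1: −199a − 268b = 66;  TP3−TP1: −238a − 448b = 66.
Solving gives a = −0.46831, b = 0.10147.
Gradient magnitude |∇z| = √(a² + b²) = √(0.21931 + 0.01030) = 0.47917.
True dip = arctan(0.47917) = 25.6°, dipping toward ESE (azimuth ≈ 102°).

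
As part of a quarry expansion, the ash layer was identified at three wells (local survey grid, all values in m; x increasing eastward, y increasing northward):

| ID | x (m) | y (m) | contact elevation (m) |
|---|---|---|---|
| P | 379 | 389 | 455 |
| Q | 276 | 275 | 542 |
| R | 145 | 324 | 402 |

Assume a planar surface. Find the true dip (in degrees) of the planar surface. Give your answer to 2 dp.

54.82°

Let the plane be z = a·x + b·y + c.
Q−P: −103a − 114b = 87;  R−P: −234a − 65b = −53.
Solving gives a = 0.58541, b = −1.29208.
Gradient magnitude |∇z| = √(a² + b²) = √(0.34270 + 1.66946) = 1.41851.
True dip = arctan(1.41851) = 54.82°, dipping toward NNW (azimuth ≈ 336°).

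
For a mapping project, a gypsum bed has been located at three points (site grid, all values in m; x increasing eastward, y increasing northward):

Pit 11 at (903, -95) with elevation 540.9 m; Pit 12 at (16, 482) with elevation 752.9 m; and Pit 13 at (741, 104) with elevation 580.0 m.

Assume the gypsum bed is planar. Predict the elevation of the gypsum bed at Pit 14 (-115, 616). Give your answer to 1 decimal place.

Two edge vectors: Pit 11→Pit 12 = (-887, 577, 212), Pit 11→Pit 13 = (-162, 199, 39.1).
Normal n = (Pit 11→Pit 12) × (Pit 11→Pit 13) = (-19627.3, 337.7, -83039).
So ∂z/∂x = −n_x/n_z = −0.23636 and ∂z/∂y = −n_y/n_z = 0.00407.
Intercept c from Pit 11: 540.9 + 213.44 + 0.39 = 754.72.
At (-115, 616): z = 27.2 + 2.5 + 754.72 = 784.4 m.

784.4 m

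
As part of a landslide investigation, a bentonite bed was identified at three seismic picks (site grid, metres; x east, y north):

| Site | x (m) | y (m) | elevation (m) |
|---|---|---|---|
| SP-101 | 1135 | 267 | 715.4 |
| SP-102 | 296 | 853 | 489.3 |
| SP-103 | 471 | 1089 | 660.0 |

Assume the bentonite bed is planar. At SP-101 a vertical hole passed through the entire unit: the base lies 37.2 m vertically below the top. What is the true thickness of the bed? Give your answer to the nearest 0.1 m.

Two edge vectors: SP-101→SP-102 = (-839, 586, -226.1), SP-101→SP-103 = (-664, 822, -55.4).
Normal n = (SP-101→SP-102) × (SP-101→SP-103) = (153389.8, 103649.8, -300554).
So ∂z/∂x = −n_x/n_z = 0.51036 and ∂z/∂y = −n_y/n_z = 0.34486.
|∇z| = √(a²+b²) = 0.61595, so dip δ = arctan(0.61595) = 31.63°.
True thickness = vertical thickness × cos δ = 37.2 × cos 31.63° = 31.7 m.

31.7 m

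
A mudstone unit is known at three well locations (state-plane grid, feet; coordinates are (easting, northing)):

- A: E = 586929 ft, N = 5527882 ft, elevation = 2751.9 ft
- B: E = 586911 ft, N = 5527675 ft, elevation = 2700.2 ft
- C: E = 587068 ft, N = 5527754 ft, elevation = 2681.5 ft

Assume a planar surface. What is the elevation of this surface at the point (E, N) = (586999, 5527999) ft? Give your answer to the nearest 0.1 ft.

Two edge vectors: A→B = (-18, -207, -51.7), A→C = (139, -128, -70.4).
Normal n = (A→B) × (A→C) = (7955.2, -8453.5, 31077).
So ∂z/∂E = −n_x/n_z = −0.255983525 and ∂z/∂N = −n_y/n_z = 0.272017891.
Intercept c from A: 2751.9 + 150244.15 − 1503682.80 = −1350686.75.
At (586999, 5527999): z = −150262.1 + 1503714.6 − 1350686.75 = 2765.8 ft.

2765.8 ft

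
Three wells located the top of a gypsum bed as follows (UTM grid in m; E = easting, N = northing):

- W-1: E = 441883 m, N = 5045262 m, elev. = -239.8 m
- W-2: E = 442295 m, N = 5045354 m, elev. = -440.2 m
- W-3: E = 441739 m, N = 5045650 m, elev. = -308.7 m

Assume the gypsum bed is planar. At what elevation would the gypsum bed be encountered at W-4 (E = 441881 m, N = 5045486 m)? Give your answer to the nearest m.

-313 m

Let the plane be z = a·E + b·N + c.
W-2−W-1: 412a + 92b = −200.4;  W-3−W-1: −144a + 388b = −68.9.
Solving gives a = −0.41256355, b = −0.33069369.
Then c = -239.8 − a·441883 − b·5045262 = 1850501.31.
At (441881, 5045486): z = −182304.0 − 1668510.4 + 1850501.31 = -313.1 m.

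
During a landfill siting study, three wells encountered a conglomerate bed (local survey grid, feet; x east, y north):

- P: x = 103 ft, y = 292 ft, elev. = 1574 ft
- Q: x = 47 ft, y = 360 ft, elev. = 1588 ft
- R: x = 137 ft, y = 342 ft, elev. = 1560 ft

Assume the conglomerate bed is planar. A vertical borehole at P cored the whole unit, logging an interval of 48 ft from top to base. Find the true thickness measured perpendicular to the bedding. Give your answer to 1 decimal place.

45.6 ft

Let the plane be z = a·x + b·y + c.
Q−P: −56a + 68b = 14;  R−P: 34a + 50b = −14.
Solving gives a = −0.32316, b = −0.06025.
|∇z| = √(a²+b²) = 0.32873, so dip δ = arctan(0.32873) = 18.20°.
True thickness = vertical thickness × cos δ = 48 × cos 18.20° = 45.6 ft.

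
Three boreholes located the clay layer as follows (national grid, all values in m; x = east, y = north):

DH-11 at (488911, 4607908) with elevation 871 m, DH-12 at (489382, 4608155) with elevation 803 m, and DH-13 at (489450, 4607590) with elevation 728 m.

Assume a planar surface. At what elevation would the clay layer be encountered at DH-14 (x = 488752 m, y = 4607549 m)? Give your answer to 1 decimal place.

Let the plane be z = a·x + b·y + c.
DH-12−DH-11: 471a + 247b = −68;  DH-13−DH-11: 539a − 318b = −143.
Solving gives a = −0.201282382, b = 0.108518227.
Then c = 871 − a·488911 − b·4607908 = −400761.83.
At (488752, 4607549): z = −98377.2 + 500003.0 − 400761.83 = 864.0 m.

864.0 m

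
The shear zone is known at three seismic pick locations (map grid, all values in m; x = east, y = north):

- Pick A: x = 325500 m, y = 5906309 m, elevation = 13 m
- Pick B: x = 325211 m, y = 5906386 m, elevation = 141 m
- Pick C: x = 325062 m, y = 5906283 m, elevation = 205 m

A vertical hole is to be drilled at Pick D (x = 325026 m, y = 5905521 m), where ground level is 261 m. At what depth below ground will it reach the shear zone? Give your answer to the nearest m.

51 m

Two edge vectors: Pick A→Pick B = (-289, 77, 128), Pick A→Pick C = (-438, -26, 192).
Normal n = (Pick A→Pick B) × (Pick A→Pick C) = (18112, -576, 41240).
So ∂z/∂x = −n_x/n_z = −0.43918526 and ∂z/∂y = −n_y/n_z = 0.01396702.
Intercept c from Pick A: 13 + 142954.80 − 82493.55 = 60474.25.
At (325026, 5905521): z_contact = −142746.6 + 82482.5 + 60474.25 = 210.2 m.
Depth below ground = 261 − 210.2 = 51 m.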